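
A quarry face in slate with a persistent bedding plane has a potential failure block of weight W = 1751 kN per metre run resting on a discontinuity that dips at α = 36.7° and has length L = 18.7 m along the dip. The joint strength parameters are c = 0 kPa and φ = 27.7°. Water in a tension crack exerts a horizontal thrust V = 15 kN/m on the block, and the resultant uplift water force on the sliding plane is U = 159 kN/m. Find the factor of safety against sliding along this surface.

FS = 0.61

Resolving the block weight along and normal to the plane and applying the Mohr–Coulomb strength on the joint:
N' = W cosα − U − V sinα = 1751·cos36.7° − 159 − 15·sin36.7° = 1235.9 kN/m
Driving force T = W sinα + V cosα = 1751·sin36.7° + 15·cos36.7° = 1058.5 kN/m
Resisting force R = c·L + N'·tanφ = 0·18.7 + 1235.9·tan27.7° = 0.0 + 648.9 = 648.9 kN/m
FS = R / T = 648.9 / 1058.5 = 0.613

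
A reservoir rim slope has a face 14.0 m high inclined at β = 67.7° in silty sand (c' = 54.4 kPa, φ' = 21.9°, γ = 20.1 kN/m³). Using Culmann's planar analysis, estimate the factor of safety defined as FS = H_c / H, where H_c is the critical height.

FS = 2.19

H_c = (4c'/γ) · sinβ cosφ' / [1 − cos(β − φ')]
    = (4·54.4/20.1) · sin67.7°·cos21.9° / [1 − cos45.8°]
    = 10.826 · 0.8584 / 0.3028 = 30.69 m
FS = H_c / H = 30.69 / 14.0 = 2.192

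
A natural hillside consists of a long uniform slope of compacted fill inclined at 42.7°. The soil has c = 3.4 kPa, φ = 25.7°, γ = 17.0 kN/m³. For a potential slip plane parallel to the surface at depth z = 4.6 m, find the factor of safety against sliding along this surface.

FS = 0.61

For an infinite slope with a slip plane parallel to the surface (no pore pressure): FS = [c + γz cos²β tanφ] / [γz sinβ cosβ].
γz = 17.0·4.6 = 78.20 kN/m²
Numerator = 3.4 + 78.20·cos²42.7°·tan25.7° = 3.4 + 78.20·0.5401·0.4813 = 23.727 kPa
Denominator = 78.20·sin42.7°·cos42.7° = 78.20·0.6782·0.7349 = 38.974 kPa
FS = 23.727 / 38.974 = 0.609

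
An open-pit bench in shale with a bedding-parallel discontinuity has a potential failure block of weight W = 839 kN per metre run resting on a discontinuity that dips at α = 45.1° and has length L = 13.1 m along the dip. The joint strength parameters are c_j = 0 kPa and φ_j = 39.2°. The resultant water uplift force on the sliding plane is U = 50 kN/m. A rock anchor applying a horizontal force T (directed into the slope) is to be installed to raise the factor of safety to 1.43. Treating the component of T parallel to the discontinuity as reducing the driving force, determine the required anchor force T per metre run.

T = 257 kN/m

Resolving forces along and normal to the sliding plane, with the horizontal anchor force T adding T·sinα to the effective normal force and T·cosα acting up the plane against the driving force:
FS = [c_jL + (W cosα − U + T sinα) tanφ_j] / [W sinα − T cosα]
Without the anchor: N' = 542.2 kN/m, driving T_d = 594.3 kN/m, resisting R = 0·13.1 + 542.2·tan39.2° = 442.2 kN/m, FS = 0.74.
Setting FS = 1.43 and solving for T:
1.43·(594.3 − T cos45.1°) = 442.2 + T sin45.1°·tan39.2°
T·(sin45.1°·tan39.2° + 1.43·cos45.1°) = 1.43·594.3 − 442.2
T·(0.7083·0.8156 + 1.43·0.7059) = 849.8 − 442.2 = 407.6
T·1.5871 = 407.6
T = 256.8 kN/m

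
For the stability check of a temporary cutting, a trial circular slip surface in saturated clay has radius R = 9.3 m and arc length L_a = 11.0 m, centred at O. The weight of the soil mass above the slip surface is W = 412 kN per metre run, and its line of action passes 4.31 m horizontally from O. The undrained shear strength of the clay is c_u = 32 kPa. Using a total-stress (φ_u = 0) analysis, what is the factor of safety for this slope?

Taking moments about the centre O, the resisting moment is provided by the undrained shear strength acting along the arc:
M_R = c_u·L_a·R = 32·11.00·9.3 = 3273.6 kN·m/m
M_D = W·d = 412·4.31 = 1775.7 kN·m/m
FS = M_R / M_D = 3273.6 / 1775.7 = 1.844

FS = 1.84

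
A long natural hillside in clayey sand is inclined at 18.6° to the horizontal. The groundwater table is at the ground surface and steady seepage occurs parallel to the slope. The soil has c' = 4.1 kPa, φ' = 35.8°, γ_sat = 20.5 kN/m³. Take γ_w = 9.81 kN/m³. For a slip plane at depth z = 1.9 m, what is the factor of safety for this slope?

With seepage parallel to the slope and the water table at the surface, the effective normal stress on the slip plane uses the buoyant unit weight γ' = γ_sat − γ_w while the driving shear stress uses γ_sat:
FS = [c' + γ' z cos²β tanφ'] / [γ_sat z sinβ cosβ]
γ' = 20.5 − 9.81 = 10.69 kN/m³
Numerator = 4.1 + 10.69·1.9·cos²18.6°·tan35.8° = 4.1 + 10.69·1.9·0.8983·0.7212 = 17.258 kPa
Denominator = 20.5·1.9·sin18.6°·cos18.6° = 20.5·1.9·0.3190·0.9478 = 11.775 kPa
FS = 17.258 / 11.775 = 1.466

FS = 1.47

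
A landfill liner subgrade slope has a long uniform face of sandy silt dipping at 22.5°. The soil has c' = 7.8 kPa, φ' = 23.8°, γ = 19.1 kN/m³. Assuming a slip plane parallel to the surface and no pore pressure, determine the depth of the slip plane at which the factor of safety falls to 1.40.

z = 3.45 m

Setting FS = 1.40 in FS = [c' + γz cos²β tanφ'] / [γz sinβ cosβ] and solving for z:
z = c' / [γ cosβ (FS·sinβ − cosβ·tanφ')]
  = 7.8 / [19.1·cos22.5°·(1.40·sin22.5° − cos22.5°·tan23.8°)]
  = 7.8 / [19.1·0.9239·(1.40·0.3827 − 0.9239·0.4411)]
  = 7.8 / 2.2636 = 3.446 m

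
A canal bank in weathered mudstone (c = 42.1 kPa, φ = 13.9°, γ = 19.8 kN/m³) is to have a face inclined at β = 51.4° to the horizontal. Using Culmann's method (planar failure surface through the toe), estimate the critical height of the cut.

Culmann's analysis gives the critical failure plane at α_cr = (β + φ)/2 = (51.4 + 13.9)/2 = 32.6°, and the critical height
H_c = (4c/γ) · sinβ cosφ / [1 − cos(β − φ)]
    = (4·42.1/19.8) · sin51.4°·cos13.9° / [1 − cos(37.5°)]
    = 8.505 · 0.7815·0.9707 / [1 − 0.7934]
    = 8.505 · 0.7586 / 0.2066
    = 31.22 m

H_c = 31.22 m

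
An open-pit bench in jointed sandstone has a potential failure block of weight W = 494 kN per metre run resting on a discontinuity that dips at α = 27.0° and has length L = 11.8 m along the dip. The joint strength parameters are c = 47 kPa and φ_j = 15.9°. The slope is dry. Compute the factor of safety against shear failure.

Resolving the block weight along and normal to the plane and applying the Mohr–Coulomb strength on the joint:
N' = W cosα = 494·cos27.0° = 440.2 kN/m
Driving force T = W sinα = 494·sin27.0° = 224.3 kN/m
Resisting force R = c·L + N'·tanφ_j = 47·11.8 + 440.2·tan15.9° = 554.6 + 125.4 = 680.0 kN/m
FS = R / T = 680.0 / 224.3 = 3.032

FS = 3.03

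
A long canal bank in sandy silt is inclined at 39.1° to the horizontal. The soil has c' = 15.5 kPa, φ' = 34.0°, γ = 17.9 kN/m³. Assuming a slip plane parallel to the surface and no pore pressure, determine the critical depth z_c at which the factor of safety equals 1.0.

Setting FS = 1.00 in FS = [c' + γz cos²β tanφ'] / [γz sinβ cosβ] and solving for z:
z = c' / [γ cosβ (FS·sinβ − cosβ·tanφ')]
  = 15.5 / [17.9·cos39.1°·(1.00·sin39.1° − cos39.1°·tan34.0°)]
  = 15.5 / [17.9·0.7760·(1.00·0.6307 − 0.7760·0.6745)]
  = 15.5 / 1.4895 = 10.406 m

z_c = 10.41 m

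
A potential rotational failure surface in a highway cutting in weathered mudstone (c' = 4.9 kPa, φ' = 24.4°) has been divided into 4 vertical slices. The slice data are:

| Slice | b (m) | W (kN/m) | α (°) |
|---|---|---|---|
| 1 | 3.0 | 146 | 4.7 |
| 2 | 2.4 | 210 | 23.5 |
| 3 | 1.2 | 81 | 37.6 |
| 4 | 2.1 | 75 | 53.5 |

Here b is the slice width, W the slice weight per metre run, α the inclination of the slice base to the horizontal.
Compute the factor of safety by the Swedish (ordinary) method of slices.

Ordinary method of slices: FS = Σ[c'·Δl_i + (W_i cosα_i)·tanφ'] / Σ W_i sinα_i, with Δl_i = b_i / cosα_i.
Slice 1: Δl = 3.0/cos4.7° = 3.010 m; N'_1 = 146·cos4.7° = 145.5; c'Δl = 14.75; W sinα = 12.0
Slice 2: Δl = 2.4/cos23.5° = 2.617 m; N'_2 = 210·cos23.5° = 192.6; c'Δl = 12.82; W sinα = 83.7
Slice 3: Δl = 1.2/cos37.6° = 1.515 m; N'_3 = 81·cos37.6° = 64.2; c'Δl = 7.42; W sinα = 49.4
Slice 4: Δl = 2.1/cos53.5° = 3.530 m; N'_4 = 75·cos53.5° = 44.6; c'Δl = 17.30; W sinα = 60.3
Σc'Δl = 52.3 kN/m; ΣN' = 446.9 kN/m; ΣW sinα = 205.4 kN/m
Resisting = 52.3 + 446.9·tan24.4° = 52.3 + 202.7 = 255.0 kN/m
FS = 255.0 / 205.4 = 1.241

FS = 1.24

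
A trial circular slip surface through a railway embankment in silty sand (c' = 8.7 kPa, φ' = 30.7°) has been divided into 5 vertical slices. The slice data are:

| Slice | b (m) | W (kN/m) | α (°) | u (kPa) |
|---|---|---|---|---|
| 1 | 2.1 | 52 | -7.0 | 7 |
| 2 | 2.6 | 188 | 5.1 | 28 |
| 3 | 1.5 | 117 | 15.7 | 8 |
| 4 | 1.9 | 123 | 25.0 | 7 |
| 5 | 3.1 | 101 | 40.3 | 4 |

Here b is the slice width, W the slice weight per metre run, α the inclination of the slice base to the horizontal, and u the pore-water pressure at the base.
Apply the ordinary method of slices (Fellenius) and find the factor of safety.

FS = 2.20

Ordinary method of slices: FS = Σ[c'·Δl_i + (W_i cosα_i − u_i·Δl_i)·tanφ'] / Σ W_i sinα_i, with Δl_i = b_i / cosα_i.
Slice 1: Δl = 2.1/cos(-7.0°) = 2.116 m; N'_1 = 52·cos(-7.0°) − 7·2.116 = 36.8; c'Δl = 18.41; W sinα = -6.3
Slice 2: Δl = 2.6/cos5.1° = 2.610 m; N'_2 = 188·cos5.1° − 28·2.610 = 114.2; c'Δl = 22.71; W sinα = 16.7
Slice 3: Δl = 1.5/cos15.7° = 1.558 m; N'_3 = 117·cos15.7° − 8·1.558 = 100.2; c'Δl = 13.56; W sinα = 31.7
Slice 4: Δl = 1.9/cos25.0° = 2.096 m; N'_4 = 123·cos25.0° − 7·2.096 = 96.8; c'Δl = 18.24; W sinα = 52.0
Slice 5: Δl = 3.1/cos40.3° = 4.065 m; N'_5 = 101·cos40.3° − 4·4.065 = 60.8; c'Δl = 35.36; W sinα = 65.3
Σc'Δl = 108.3 kN/m; ΣN' = 408.7 kN/m; ΣW sinα = 159.3 kN/m
Resisting = 108.3 + 408.7·tan30.7° = 108.3 + 242.7 = 350.9 kN/m
FS = 350.9 / 159.3 = 2.202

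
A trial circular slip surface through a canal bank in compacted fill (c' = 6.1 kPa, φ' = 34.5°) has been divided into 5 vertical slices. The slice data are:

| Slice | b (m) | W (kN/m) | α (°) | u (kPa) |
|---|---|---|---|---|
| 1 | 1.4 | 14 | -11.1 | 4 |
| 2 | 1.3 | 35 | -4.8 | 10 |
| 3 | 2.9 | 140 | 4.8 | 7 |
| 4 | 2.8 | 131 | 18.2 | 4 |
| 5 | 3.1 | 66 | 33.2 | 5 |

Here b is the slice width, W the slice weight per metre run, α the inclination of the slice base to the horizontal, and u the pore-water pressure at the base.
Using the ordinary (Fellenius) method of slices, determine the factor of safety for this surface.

FS = 3.37

Ordinary method of slices: FS = Σ[c'·Δl_i + (W_i cosα_i − u_i·Δl_i)·tanφ'] / Σ W_i sinα_i, with Δl_i = b_i / cosα_i.
Slice 1: Δl = 1.4/cos(-11.1°) = 1.427 m; N'_1 = 14·cos(-11.1°) − 4·1.427 = 8.0; c'Δl = 8.70; W sinα = -2.7
Slice 2: Δl = 1.3/cos(-4.8°) = 1.305 m; N'_2 = 35·cos(-4.8°) − 10·1.305 = 21.8; c'Δl = 7.96; W sinα = -2.9
Slice 3: Δl = 2.9/cos4.8° = 2.910 m; N'_3 = 140·cos4.8° − 7·2.910 = 119.1; c'Δl = 17.75; W sinα = 11.7
Slice 4: Δl = 2.8/cos18.2° = 2.947 m; N'_4 = 131·cos18.2° − 4·2.947 = 112.7; c'Δl = 17.98; W sinα = 40.9
Slice 5: Δl = 3.1/cos33.2° = 3.705 m; N'_5 = 66·cos33.2° − 5·3.705 = 36.7; c'Δl = 22.60; W sinα = 36.1
Σc'Δl = 75.0 kN/m; ΣN' = 298.4 kN/m; ΣW sinα = 83.1 kN/m
Resisting = 75.0 + 298.4·tan34.5° = 75.0 + 205.1 = 280.0 kN/m
FS = 280.0 / 83.1 = 3.368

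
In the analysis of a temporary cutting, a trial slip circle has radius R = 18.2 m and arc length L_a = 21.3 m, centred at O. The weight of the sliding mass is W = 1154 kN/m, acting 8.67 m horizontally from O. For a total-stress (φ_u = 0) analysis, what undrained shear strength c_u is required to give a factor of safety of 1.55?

FS = c_u·L_a·R / (W·d), so c_u = FS·W·d / (L_a·R).
c_u = 1.55·1154·8.67 / (21.30·18.2) = 15508.0 / 387.66 = 40.00 kPa

c_u = 40.0 kPa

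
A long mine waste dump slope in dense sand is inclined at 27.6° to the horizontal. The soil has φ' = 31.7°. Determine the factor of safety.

For a dry cohesionless infinite slope the factor of safety is FS = tanφ' / tanβ.
FS = tan31.7° / tan27.6° = 0.6176 / 0.5228 = 1.181

FS = 1.18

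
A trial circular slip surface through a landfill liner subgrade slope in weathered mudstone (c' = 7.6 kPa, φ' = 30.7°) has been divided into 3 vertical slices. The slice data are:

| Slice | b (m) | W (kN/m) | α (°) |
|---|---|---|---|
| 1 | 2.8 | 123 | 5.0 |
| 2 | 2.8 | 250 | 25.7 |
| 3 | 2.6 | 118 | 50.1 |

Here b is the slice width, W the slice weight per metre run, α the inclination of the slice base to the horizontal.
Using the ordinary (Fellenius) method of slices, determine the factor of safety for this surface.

FS = 1.56

Ordinary method of slices: FS = Σ[c'·Δl_i + (W_i cosα_i)·tanφ'] / Σ W_i sinα_i, with Δl_i = b_i / cosα_i.
Slice 1: Δl = 2.8/cos5.0° = 2.811 m; N'_1 = 123·cos5.0° = 122.5; c'Δl = 21.36; W sinα = 10.7
Slice 2: Δl = 2.8/cos25.7° = 3.107 m; N'_2 = 250·cos25.7° = 225.3; c'Δl = 23.62; W sinα = 108.4
Slice 3: Δl = 2.6/cos50.1° = 4.053 m; N'_3 = 118·cos50.1° = 75.7; c'Δl = 30.81; W sinα = 90.5
Σc'Δl = 75.8 kN/m; ΣN' = 423.5 kN/m; ΣW sinα = 209.7 kN/m
Resisting = 75.8 + 423.5·tan30.7° = 75.8 + 251.5 = 327.2 kN/m
FS = 327.2 / 209.7 = 1.561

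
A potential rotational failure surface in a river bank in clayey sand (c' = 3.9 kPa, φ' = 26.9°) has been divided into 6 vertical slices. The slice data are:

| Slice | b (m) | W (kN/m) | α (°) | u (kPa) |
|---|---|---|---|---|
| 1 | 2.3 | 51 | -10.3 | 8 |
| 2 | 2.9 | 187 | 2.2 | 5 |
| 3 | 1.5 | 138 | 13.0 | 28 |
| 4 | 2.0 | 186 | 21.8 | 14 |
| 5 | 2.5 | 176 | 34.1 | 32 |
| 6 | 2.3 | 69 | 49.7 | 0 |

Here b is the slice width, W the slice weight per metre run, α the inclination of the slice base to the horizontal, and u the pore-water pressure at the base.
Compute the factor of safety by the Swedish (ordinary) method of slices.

Ordinary method of slices: FS = Σ[c'·Δl_i + (W_i cosα_i − u_i·Δl_i)·tanφ'] / Σ W_i sinα_i, with Δl_i = b_i / cosα_i.
Slice 1: Δl = 2.3/cos(-10.3°) = 2.338 m; N'_1 = 51·cos(-10.3°) − 8·2.338 = 31.5; c'Δl = 9.12; W sinα = -9.1
Slice 2: Δl = 2.9/cos2.2° = 2.902 m; N'_2 = 187·cos2.2° − 5·2.902 = 172.4; c'Δl = 11.32; W sinα = 7.2
Slice 3: Δl = 1.5/cos13.0° = 1.539 m; N'_3 = 138·cos13.0° − 28·1.539 = 91.4; c'Δl = 6.00; W sinα = 31.0
Slice 4: Δl = 2.0/cos21.8° = 2.154 m; N'_4 = 186·cos21.8° − 14·2.154 = 142.5; c'Δl = 8.40; W sinα = 69.1
Slice 5: Δl = 2.5/cos34.1° = 3.019 m; N'_5 = 176·cos34.1° − 32·3.019 = 49.1; c'Δl = 11.77; W sinα = 98.7
Slice 6: Δl = 2.3/cos49.7° = 3.556 m; N'_6 = 69·cos49.7° − 0·3.556 = 44.6; c'Δl = 13.87; W sinα = 52.6
Σc'Δl = 60.5 kN/m; ΣN' = 531.5 kN/m; ΣW sinα = 249.5 kN/m
Resisting = 60.5 + 531.5·tan26.9° = 60.5 + 269.6 = 330.1 kN/m
FS = 330.1 / 249.5 = 1.323

FS = 1.32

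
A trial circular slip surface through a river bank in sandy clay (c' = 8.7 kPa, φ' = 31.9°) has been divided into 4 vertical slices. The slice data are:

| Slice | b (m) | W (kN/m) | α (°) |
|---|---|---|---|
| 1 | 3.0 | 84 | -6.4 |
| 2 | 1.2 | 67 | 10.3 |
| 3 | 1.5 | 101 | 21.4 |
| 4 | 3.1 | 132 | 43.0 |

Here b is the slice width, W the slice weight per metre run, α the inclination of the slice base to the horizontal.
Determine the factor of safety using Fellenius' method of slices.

Ordinary method of slices: FS = Σ[c'·Δl_i + (W_i cosα_i)·tanφ'] / Σ W_i sinα_i, with Δl_i = b_i / cosα_i.
Slice 1: Δl = 3.0/cos(-6.4°) = 3.019 m; N'_1 = 84·cos(-6.4°) = 83.5; c'Δl = 26.26; W sinα = -9.4
Slice 2: Δl = 1.2/cos10.3° = 1.220 m; N'_2 = 67·cos10.3° = 65.9; c'Δl = 10.61; W sinα = 12.0
Slice 3: Δl = 1.5/cos21.4° = 1.611 m; N'_3 = 101·cos21.4° = 94.0; c'Δl = 14.02; W sinα = 36.9
Slice 4: Δl = 3.1/cos43.0° = 4.239 m; N'_4 = 132·cos43.0° = 96.5; c'Δl = 36.88; W sinα = 90.0
Σc'Δl = 87.8 kN/m; ΣN' = 340.0 kN/m; ΣW sinα = 129.5 kN/m
Resisting = 87.8 + 340.0·tan31.9° = 87.8 + 211.6 = 299.4 kN/m
FS = 299.4 / 129.5 = 2.312

FS = 2.31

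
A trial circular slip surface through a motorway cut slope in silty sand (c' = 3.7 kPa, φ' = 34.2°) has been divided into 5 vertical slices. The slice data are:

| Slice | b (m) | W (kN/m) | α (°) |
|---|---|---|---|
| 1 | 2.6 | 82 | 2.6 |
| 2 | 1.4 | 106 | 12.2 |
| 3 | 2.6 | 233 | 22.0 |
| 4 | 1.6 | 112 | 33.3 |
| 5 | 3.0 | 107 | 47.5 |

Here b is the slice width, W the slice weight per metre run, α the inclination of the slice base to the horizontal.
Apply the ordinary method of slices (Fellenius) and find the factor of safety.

FS = 1.71

Ordinary method of slices: FS = Σ[c'·Δl_i + (W_i cosα_i)·tanφ'] / Σ W_i sinα_i, with Δl_i = b_i / cosα_i.
Slice 1: Δl = 2.6/cos2.6° = 2.603 m; N'_1 = 82·cos2.6° = 81.9; c'Δl = 9.63; W sinα = 3.7
Slice 2: Δl = 1.4/cos12.2° = 1.432 m; N'_2 = 106·cos12.2° = 103.6; c'Δl = 5.30; W sinα = 22.4
Slice 3: Δl = 2.6/cos22.0° = 2.804 m; N'_3 = 233·cos22.0° = 216.0; c'Δl = 10.38; W sinα = 87.3
Slice 4: Δl = 1.6/cos33.3° = 1.914 m; N'_4 = 112·cos33.3° = 93.6; c'Δl = 7.08; W sinα = 61.5
Slice 5: Δl = 3.0/cos47.5° = 4.441 m; N'_5 = 107·cos47.5° = 72.3; c'Δl = 16.43; W sinα = 78.9
Σc'Δl = 48.8 kN/m; ΣN' = 567.5 kN/m; ΣW sinα = 253.8 kN/m
Resisting = 48.8 + 567.5·tan34.2° = 48.8 + 385.6 = 434.5 kN/m
FS = 434.5 / 253.8 = 1.712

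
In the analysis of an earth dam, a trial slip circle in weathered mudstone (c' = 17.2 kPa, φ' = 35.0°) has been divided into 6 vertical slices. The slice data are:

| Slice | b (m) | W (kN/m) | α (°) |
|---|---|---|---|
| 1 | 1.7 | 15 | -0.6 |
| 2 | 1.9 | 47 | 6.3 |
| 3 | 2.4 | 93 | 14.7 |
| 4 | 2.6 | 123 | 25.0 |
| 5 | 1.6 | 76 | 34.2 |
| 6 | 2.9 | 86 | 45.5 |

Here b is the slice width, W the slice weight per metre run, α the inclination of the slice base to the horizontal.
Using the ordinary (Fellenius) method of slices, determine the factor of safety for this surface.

Ordinary method of slices: FS = Σ[c'·Δl_i + (W_i cosα_i)·tanφ'] / Σ W_i sinα_i, with Δl_i = b_i / cosα_i.
Slice 1: Δl = 1.7/cos(-0.6°) = 1.700 m; N'_1 = 15·cos(-0.6°) = 15.0; c'Δl = 29.24; W sinα = -0.2
Slice 2: Δl = 1.9/cos6.3° = 1.912 m; N'_2 = 47·cos6.3° = 46.7; c'Δl = 32.88; W sinα = 5.2
Slice 3: Δl = 2.4/cos14.7° = 2.481 m; N'_3 = 93·cos14.7° = 90.0; c'Δl = 42.68; W sinα = 23.6
Slice 4: Δl = 2.6/cos25.0° = 2.869 m; N'_4 = 123·cos25.0° = 111.5; c'Δl = 49.34; W sinα = 52.0
Slice 5: Δl = 1.6/cos34.2° = 1.935 m; N'_5 = 76·cos34.2° = 62.9; c'Δl = 33.27; W sinα = 42.7
Slice 6: Δl = 2.9/cos45.5° = 4.137 m; N'_6 = 86·cos45.5° = 60.3; c'Δl = 71.16; W sinα = 61.3
Σc'Δl = 258.6 kN/m; ΣN' = 386.3 kN/m; ΣW sinα = 184.6 kN/m
Resisting = 258.6 + 386.3·tan35.0° = 258.6 + 270.5 = 529.1 kN/m
FS = 529.1 / 184.6 = 2.865

FS = 2.87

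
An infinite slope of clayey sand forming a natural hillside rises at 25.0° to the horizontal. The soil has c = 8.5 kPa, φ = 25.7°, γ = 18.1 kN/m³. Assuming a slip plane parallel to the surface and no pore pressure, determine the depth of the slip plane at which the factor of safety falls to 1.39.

z = 3.43 m

Setting FS = 1.39 in FS = [c + γz cos²β tanφ] / [γz sinβ cosβ] and solving for z:
z = c / [γ cosβ (FS·sinβ − cosβ·tanφ)]
  = 8.5 / [18.1·cos25.0°·(1.39·sin25.0° − cos25.0°·tan25.7°)]
  = 8.5 / [18.1·0.9063·(1.39·0.4226 − 0.9063·0.4813)]
  = 8.5 / 2.4813 = 3.426 m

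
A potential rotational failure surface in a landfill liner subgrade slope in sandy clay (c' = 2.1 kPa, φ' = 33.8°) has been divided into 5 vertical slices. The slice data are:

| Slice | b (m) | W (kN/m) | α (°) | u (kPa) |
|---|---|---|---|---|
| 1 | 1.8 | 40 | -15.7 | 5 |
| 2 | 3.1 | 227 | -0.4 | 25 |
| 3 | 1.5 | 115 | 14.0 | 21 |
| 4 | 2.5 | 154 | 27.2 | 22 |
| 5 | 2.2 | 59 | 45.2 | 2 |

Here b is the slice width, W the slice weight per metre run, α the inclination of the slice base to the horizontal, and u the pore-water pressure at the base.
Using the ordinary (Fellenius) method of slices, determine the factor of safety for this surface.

Ordinary method of slices: FS = Σ[c'·Δl_i + (W_i cosα_i − u_i·Δl_i)·tanφ'] / Σ W_i sinα_i, with Δl_i = b_i / cosα_i.
Slice 1: Δl = 1.8/cos(-15.7°) = 1.870 m; N'_1 = 40·cos(-15.7°) − 5·1.870 = 29.2; c'Δl = 3.93; W sinα = -10.8
Slice 2: Δl = 3.1/cos(-0.4°) = 3.100 m; N'_2 = 227·cos(-0.4°) − 25·3.100 = 149.5; c'Δl = 6.51; W sinα = -1.6
Slice 3: Δl = 1.5/cos14.0° = 1.546 m; N'_3 = 115·cos14.0° − 21·1.546 = 79.1; c'Δl = 3.25; W sinα = 27.8
Slice 4: Δl = 2.5/cos27.2° = 2.811 m; N'_4 = 154·cos27.2° − 22·2.811 = 75.1; c'Δl = 5.90; W sinα = 70.4
Slice 5: Δl = 2.2/cos45.2° = 3.122 m; N'_5 = 59·cos45.2° − 2·3.122 = 35.3; c'Δl = 6.56; W sinα = 41.9
Σc'Δl = 26.1 kN/m; ΣN' = 368.2 kN/m; ΣW sinα = 127.7 kN/m
Resisting = 26.1 + 368.2·tan33.8° = 26.1 + 246.5 = 272.7 kN/m
FS = 272.7 / 127.7 = 2.136

FS = 2.14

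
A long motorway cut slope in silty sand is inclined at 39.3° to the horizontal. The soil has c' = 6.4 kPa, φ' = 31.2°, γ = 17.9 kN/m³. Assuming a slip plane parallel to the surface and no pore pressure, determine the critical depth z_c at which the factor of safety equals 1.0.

Setting FS = 1.00 in FS = [c' + γz cos²β tanφ'] / [γz sinβ cosβ] and solving for z:
z = c' / [γ cosβ (FS·sinβ − cosβ·tanφ')]
  = 6.4 / [17.9·cos39.3°·(1.00·sin39.3° − cos39.3°·tan31.2°)]
  = 6.4 / [17.9·0.7738·(1.00·0.6334 − 0.7738·0.6056)]
  = 6.4 / 2.2817 = 2.805 m

z_c = 2.80 m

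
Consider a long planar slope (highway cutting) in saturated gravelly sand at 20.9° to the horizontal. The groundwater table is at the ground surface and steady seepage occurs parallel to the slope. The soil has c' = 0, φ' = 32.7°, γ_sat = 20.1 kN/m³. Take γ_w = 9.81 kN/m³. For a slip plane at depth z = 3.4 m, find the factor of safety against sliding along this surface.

With seepage parallel to the slope and the water table at the surface, the effective normal stress on the slip plane uses the buoyant unit weight γ' = γ_sat − γ_w while the driving shear stress uses γ_sat:
FS = [c' + γ' z cos²β tanφ'] / [γ_sat z sinβ cosβ]
(For c' = 0 this reduces to FS = (γ'/γ_sat)·tanφ'/tanβ.)
γ' = 20.1 − 9.81 = 10.29 kN/m³
Numerator = 0.0 + 10.29·3.4·cos²20.9°·tan32.7° = 0.0 + 10.29·3.4·0.8727·0.6420 = 19.602 kPa
Denominator = 20.1·3.4·sin20.9°·cos20.9° = 20.1·3.4·0.3567·0.9342 = 22.775 kPa
FS = 19.602 / 22.775 = 0.861

FS = 0.86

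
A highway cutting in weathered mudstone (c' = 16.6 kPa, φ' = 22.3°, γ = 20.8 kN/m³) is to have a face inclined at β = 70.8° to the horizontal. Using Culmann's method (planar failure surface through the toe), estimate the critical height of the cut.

H_c = 8.27 m

Culmann's analysis gives the critical failure plane at α_cr = (β + φ')/2 = (70.8 + 22.3)/2 = 46.5°, and the critical height
H_c = (4c'/γ) · sinβ cosφ' / [1 − cos(β − φ')]
    = (4·16.6/20.8) · sin70.8°·cos22.3° / [1 − cos(48.5°)]
    = 3.192 · 0.9444·0.9252 / [1 − 0.6626]
    = 3.192 · 0.8737 / 0.3374
    = 8.27 m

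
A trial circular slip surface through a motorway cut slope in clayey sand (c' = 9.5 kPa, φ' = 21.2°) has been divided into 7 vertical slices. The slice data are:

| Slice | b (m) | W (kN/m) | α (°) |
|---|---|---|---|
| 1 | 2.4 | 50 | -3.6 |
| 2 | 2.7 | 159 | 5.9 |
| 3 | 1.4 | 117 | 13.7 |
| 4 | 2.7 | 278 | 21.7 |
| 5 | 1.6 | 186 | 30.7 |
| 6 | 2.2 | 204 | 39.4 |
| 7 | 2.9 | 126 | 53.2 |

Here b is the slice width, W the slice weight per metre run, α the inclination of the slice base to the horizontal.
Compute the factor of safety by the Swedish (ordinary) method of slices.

FS = 1.19

Ordinary method of slices: FS = Σ[c'·Δl_i + (W_i cosα_i)·tanφ'] / Σ W_i sinα_i, with Δl_i = b_i / cosα_i.
Slice 1: Δl = 2.4/cos(-3.6°) = 2.405 m; N'_1 = 50·cos(-3.6°) = 49.9; c'Δl = 22.85; W sinα = -3.1
Slice 2: Δl = 2.7/cos5.9° = 2.714 m; N'_2 = 159·cos5.9° = 158.2; c'Δl = 25.79; W sinα = 16.3
Slice 3: Δl = 1.4/cos13.7° = 1.441 m; N'_3 = 117·cos13.7° = 113.7; c'Δl = 13.69; W sinα = 27.7
Slice 4: Δl = 2.7/cos21.7° = 2.906 m; N'_4 = 278·cos21.7° = 258.3; c'Δl = 27.61; W sinα = 102.8
Slice 5: Δl = 1.6/cos30.7° = 1.861 m; N'_5 = 186·cos30.7° = 159.9; c'Δl = 17.68; W sinα = 95.0
Slice 6: Δl = 2.2/cos39.4° = 2.847 m; N'_6 = 204·cos39.4° = 157.6; c'Δl = 27.05; W sinα = 129.5
Slice 7: Δl = 2.9/cos53.2° = 4.841 m; N'_7 = 126·cos53.2° = 75.5; c'Δl = 45.99; W sinα = 100.9
Σc'Δl = 180.6 kN/m; ΣN' = 973.1 kN/m; ΣW sinα = 469.0 kN/m
Resisting = 180.6 + 973.1·tan21.2° = 180.6 + 377.4 = 558.1 kN/m
FS = 558.1 / 469.0 = 1.190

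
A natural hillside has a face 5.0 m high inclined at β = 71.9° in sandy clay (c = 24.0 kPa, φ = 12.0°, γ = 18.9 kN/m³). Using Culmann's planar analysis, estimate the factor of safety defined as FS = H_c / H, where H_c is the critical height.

FS = 1.89

H_c = (4c/γ) · sinβ cosφ / [1 − cos(β − φ)]
    = (4·24.0/18.9) · sin71.9°·cos12.0° / [1 − cos59.9°]
    = 5.079 · 0.9297 / 0.4985 = 9.47 m
FS = H_c / H = 9.47 / 5.0 = 1.895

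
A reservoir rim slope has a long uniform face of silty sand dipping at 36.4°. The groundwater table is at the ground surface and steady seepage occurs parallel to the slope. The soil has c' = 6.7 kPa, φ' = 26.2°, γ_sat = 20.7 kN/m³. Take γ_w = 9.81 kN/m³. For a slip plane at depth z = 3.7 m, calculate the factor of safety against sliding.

FS = 0.53

With seepage parallel to the slope and the water table at the surface, the effective normal stress on the slip plane uses the buoyant unit weight γ' = γ_sat − γ_w while the driving shear stress uses γ_sat:
FS = [c' + γ' z cos²β tanφ'] / [γ_sat z sinβ cosβ]
γ' = 20.7 − 9.81 = 10.89 kN/m³
Numerator = 6.7 + 10.89·3.7·cos²36.4°·tan26.2° = 6.7 + 10.89·3.7·0.6479·0.4921 = 19.545 kPa
Denominator = 20.7·3.7·sin36.4°·cos36.4° = 20.7·3.7·0.5934·0.8049 = 36.582 kPa
FS = 19.545 / 36.582 = 0.534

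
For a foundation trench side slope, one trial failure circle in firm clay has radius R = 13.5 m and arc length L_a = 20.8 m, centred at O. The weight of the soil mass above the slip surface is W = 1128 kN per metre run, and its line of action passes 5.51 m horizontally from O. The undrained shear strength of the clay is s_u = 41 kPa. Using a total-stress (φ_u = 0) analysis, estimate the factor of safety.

FS = 1.85

Taking moments about the centre O, the resisting moment is provided by the undrained shear strength acting along the arc:
M_R = s_u·L_a·R = 41·20.80·13.5 = 11512.8 kN·m/m
M_D = W·d = 1128·5.51 = 6215.3 kN·m/m
FS = M_R / M_D = 11512.8 / 6215.3 = 1.852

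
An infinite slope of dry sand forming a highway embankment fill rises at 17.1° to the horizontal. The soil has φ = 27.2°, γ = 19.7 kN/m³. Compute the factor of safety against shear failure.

FS = 1.67

For a dry cohesionless infinite slope the factor of safety is FS = tanφ / tanβ.
FS = tan27.2° / tan17.1° = 0.5139 / 0.3076 = 1.671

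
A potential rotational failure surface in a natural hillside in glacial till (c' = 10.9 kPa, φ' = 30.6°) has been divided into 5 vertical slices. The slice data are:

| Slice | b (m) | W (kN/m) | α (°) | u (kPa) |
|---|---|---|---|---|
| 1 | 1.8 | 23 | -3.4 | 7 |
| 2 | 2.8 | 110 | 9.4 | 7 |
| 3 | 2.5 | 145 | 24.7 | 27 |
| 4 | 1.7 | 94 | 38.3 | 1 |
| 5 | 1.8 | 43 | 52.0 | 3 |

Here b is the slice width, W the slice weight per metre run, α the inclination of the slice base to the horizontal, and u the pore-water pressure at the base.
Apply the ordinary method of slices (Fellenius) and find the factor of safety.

Ordinary method of slices: FS = Σ[c'·Δl_i + (W_i cosα_i − u_i·Δl_i)·tanφ'] / Σ W_i sinα_i, with Δl_i = b_i / cosα_i.
Slice 1: Δl = 1.8/cos(-3.4°) = 1.803 m; N'_1 = 23·cos(-3.4°) − 7·1.803 = 10.3; c'Δl = 19.65; W sinα = -1.4
Slice 2: Δl = 2.8/cos9.4° = 2.838 m; N'_2 = 110·cos9.4° − 7·2.838 = 88.7; c'Δl = 30.94; W sinα = 18.0
Slice 3: Δl = 2.5/cos24.7° = 2.752 m; N'_3 = 145·cos24.7° − 27·2.752 = 57.4; c'Δl = 29.99; W sinα = 60.6
Slice 4: Δl = 1.7/cos38.3° = 2.166 m; N'_4 = 94·cos38.3° − 1·2.166 = 71.6; c'Δl = 23.61; W sinα = 58.3
Slice 5: Δl = 1.8/cos52.0° = 2.924 m; N'_5 = 43·cos52.0° − 3·2.924 = 17.7; c'Δl = 31.87; W sinα = 33.9
Σc'Δl = 136.1 kN/m; ΣN' = 245.7 kN/m; ΣW sinα = 169.3 kN/m
Resisting = 136.1 + 245.7·tan30.6° = 136.1 + 145.3 = 281.4 kN/m
FS = 281.4 / 169.3 = 1.662

FS = 1.66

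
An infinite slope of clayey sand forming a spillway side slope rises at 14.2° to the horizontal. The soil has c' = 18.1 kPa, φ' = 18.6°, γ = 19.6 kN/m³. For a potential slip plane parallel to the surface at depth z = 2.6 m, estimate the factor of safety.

For an infinite slope with a slip plane parallel to the surface (no pore pressure): FS = [c' + γz cos²β tanφ'] / [γz sinβ cosβ].
γz = 19.6·2.6 = 50.96 kN/m²
Numerator = 18.1 + 50.96·cos²14.2°·tan18.6° = 18.1 + 50.96·0.9398·0.3365 = 34.218 kPa
Denominator = 50.96·sin14.2°·cos14.2° = 50.96·0.2453·0.9694 = 12.119 kPa
FS = 34.218 / 12.119 = 2.824

FS = 2.82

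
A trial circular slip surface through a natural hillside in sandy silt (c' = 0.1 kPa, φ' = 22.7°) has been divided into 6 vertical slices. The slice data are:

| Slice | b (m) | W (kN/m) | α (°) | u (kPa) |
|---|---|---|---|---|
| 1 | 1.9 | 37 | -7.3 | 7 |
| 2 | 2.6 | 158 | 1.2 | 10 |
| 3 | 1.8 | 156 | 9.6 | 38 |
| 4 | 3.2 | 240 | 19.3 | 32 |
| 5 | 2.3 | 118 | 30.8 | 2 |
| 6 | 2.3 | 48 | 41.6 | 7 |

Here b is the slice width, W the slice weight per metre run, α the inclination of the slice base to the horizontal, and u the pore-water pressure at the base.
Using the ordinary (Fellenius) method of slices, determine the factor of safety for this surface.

FS = 1.01

Ordinary method of slices: FS = Σ[c'·Δl_i + (W_i cosα_i − u_i·Δl_i)·tanφ'] / Σ W_i sinα_i, with Δl_i = b_i / cosα_i.
Slice 1: Δl = 1.9/cos(-7.3°) = 1.916 m; N'_1 = 37·cos(-7.3°) − 7·1.916 = 23.3; c'Δl = 0.19; W sinα = -4.7
Slice 2: Δl = 2.6/cos1.2° = 2.601 m; N'_2 = 158·cos1.2° − 10·2.601 = 132.0; c'Δl = 0.26; W sinα = 3.3
Slice 3: Δl = 1.8/cos9.6° = 1.826 m; N'_3 = 156·cos9.6° − 38·1.826 = 84.4; c'Δl = 0.18; W sinα = 26.0
Slice 4: Δl = 3.2/cos19.3° = 3.391 m; N'_4 = 240·cos19.3° − 32·3.391 = 118.0; c'Δl = 0.34; W sinα = 79.3
Slice 5: Δl = 2.3/cos30.8° = 2.678 m; N'_5 = 118·cos30.8° − 2·2.678 = 96.0; c'Δl = 0.27; W sinα = 60.4
Slice 6: Δl = 2.3/cos41.6° = 3.076 m; N'_6 = 48·cos41.6° − 7·3.076 = 14.4; c'Δl = 0.31; W sinα = 31.9
Σc'Δl = 1.5 kN/m; ΣN' = 468.1 kN/m; ΣW sinα = 196.2 kN/m
Resisting = 1.5 + 468.1·tan22.7° = 1.5 + 195.8 = 197.3 kN/m
FS = 197.3 / 196.2 = 1.006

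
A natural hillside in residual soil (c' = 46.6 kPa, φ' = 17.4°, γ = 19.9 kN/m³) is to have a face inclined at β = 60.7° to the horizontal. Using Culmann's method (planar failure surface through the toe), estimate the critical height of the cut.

H_c = 28.63 m

Culmann's analysis gives the critical failure plane at α_cr = (β + φ')/2 = (60.7 + 17.4)/2 = 39.0°, and the critical height
H_c = (4c'/γ) · sinβ cosφ' / [1 − cos(β − φ')]
    = (4·46.6/19.9) · sin60.7°·cos17.4° / [1 − cos(43.3°)]
    = 9.367 · 0.8721·0.9542 / [1 − 0.7278]
    = 9.367 · 0.8322 / 0.2722
    = 28.63 m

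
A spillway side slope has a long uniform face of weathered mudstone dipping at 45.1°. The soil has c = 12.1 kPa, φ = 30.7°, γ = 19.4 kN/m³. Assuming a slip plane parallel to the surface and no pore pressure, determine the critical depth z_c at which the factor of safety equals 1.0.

z_c = 3.06 m

Setting FS = 1.00 in FS = [c + γz cos²β tanφ] / [γz sinβ cosβ] and solving for z:
z = c / [γ cosβ (FS·sinβ − cosβ·tanφ)]
  = 12.1 / [19.4·cos45.1°·(1.00·sin45.1° − cos45.1°·tan30.7°)]
  = 12.1 / [19.4·0.7059·(1.00·0.7083 − 0.7059·0.5938)]
  = 12.1 / 3.9606 = 3.055 m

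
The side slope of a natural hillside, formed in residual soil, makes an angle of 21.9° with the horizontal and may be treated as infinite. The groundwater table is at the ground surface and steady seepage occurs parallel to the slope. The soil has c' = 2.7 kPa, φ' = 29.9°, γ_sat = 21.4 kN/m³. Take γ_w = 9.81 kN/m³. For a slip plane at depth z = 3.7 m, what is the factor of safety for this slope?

With seepage parallel to the slope and the water table at the surface, the effective normal stress on the slip plane uses the buoyant unit weight γ' = γ_sat − γ_w while the driving shear stress uses γ_sat:
FS = [c' + γ' z cos²β tanφ'] / [γ_sat z sinβ cosβ]
γ' = 21.4 − 9.81 = 11.59 kN/m³
Numerator = 2.7 + 11.59·3.7·cos²21.9°·tan29.9° = 2.7 + 11.59·3.7·0.8609·0.5750 = 23.928 kPa
Denominator = 21.4·3.7·sin21.9°·cos21.9° = 21.4·3.7·0.3730·0.9278 = 27.402 kPa
FS = 23.928 / 27.402 = 0.873

FS = 0.87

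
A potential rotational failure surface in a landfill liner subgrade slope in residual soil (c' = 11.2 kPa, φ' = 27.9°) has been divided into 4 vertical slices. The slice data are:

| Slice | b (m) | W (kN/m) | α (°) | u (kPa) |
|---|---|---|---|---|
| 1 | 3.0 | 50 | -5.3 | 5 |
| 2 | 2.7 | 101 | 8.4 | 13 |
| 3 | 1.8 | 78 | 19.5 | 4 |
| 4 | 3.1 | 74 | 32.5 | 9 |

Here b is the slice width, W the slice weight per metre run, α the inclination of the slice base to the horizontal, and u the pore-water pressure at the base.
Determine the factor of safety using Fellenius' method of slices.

Ordinary method of slices: FS = Σ[c'·Δl_i + (W_i cosα_i − u_i·Δl_i)·tanφ'] / Σ W_i sinα_i, with Δl_i = b_i / cosα_i.
Slice 1: Δl = 3.0/cos(-5.3°) = 3.013 m; N'_1 = 50·cos(-5.3°) − 5·3.013 = 34.7; c'Δl = 33.74; W sinα = -4.6
Slice 2: Δl = 2.7/cos8.4° = 2.729 m; N'_2 = 101·cos8.4° − 13·2.729 = 64.4; c'Δl = 30.57; W sinα = 14.8
Slice 3: Δl = 1.8/cos19.5° = 1.910 m; N'_3 = 78·cos19.5° − 4·1.910 = 65.9; c'Δl = 21.39; W sinα = 26.0
Slice 4: Δl = 3.1/cos32.5° = 3.676 m; N'_4 = 74·cos32.5° − 9·3.676 = 29.3; c'Δl = 41.17; W sinα = 39.8
Σc'Δl = 126.9 kN/m; ΣN' = 194.4 kN/m; ΣW sinα = 75.9 kN/m
Resisting = 126.9 + 194.4·tan27.9° = 126.9 + 102.9 = 229.8 kN/m
FS = 229.8 / 75.9 = 3.026

FS = 3.03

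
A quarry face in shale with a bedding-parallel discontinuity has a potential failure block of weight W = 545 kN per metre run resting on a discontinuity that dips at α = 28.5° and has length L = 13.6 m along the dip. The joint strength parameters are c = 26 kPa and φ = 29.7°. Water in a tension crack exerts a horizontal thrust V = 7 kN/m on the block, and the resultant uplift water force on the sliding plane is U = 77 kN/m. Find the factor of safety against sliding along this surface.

Resolving the block weight along and normal to the plane and applying the Mohr–Coulomb strength on the joint:
N' = W cosα − U − V sinα = 545·cos28.5° − 77 − 7·sin28.5° = 398.6 kN/m
Driving force T = W sinα + V cosα = 545·sin28.5° + 7·cos28.5° = 266.2 kN/m
Resisting force R = c·L + N'·tanφ = 26·13.6 + 398.6·tan29.7° = 353.6 + 227.4 = 581.0 kN/m
FS = R / T = 581.0 / 266.2 = 2.182

FS = 2.18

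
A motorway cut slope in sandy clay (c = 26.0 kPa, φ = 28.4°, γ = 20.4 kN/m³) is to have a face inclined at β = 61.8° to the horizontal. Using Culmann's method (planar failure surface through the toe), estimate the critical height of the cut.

Culmann's analysis gives the critical failure plane at α_cr = (β + φ)/2 = (61.8 + 28.4)/2 = 45.1°, and the critical height
H_c = (4c/γ) · sinβ cosφ / [1 − cos(β − φ)]
    = (4·26.0/20.4) · sin61.8°·cos28.4° / [1 − cos(33.4°)]
    = 5.098 · 0.8813·0.8796 / [1 − 0.8348]
    = 5.098 · 0.7752 / 0.1652
    = 23.93 m

H_c = 23.93 m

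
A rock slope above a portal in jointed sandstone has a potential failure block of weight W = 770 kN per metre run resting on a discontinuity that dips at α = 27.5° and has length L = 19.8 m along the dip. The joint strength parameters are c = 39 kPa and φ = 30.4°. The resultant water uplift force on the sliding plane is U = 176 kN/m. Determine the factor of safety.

FS = 3.01

Resolving the block weight along and normal to the plane and applying the Mohr–Coulomb strength on the joint:
N' = W cosα − U = 770·cos27.5° − 176 = 507.0 kN/m
Driving force T = W sinα = 770·sin27.5° = 355.5 kN/m
Resisting force R = c·L + N'·tanφ = 39·19.8 + 507.0·tan30.4° = 772.2 + 297.5 = 1069.7 kN/m
FS = R / T = 1069.7 / 355.5 = 3.008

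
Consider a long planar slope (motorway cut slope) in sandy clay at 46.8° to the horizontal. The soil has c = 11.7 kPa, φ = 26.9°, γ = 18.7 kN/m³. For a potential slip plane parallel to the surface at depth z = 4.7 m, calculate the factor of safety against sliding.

FS = 0.74

For an infinite slope with a slip plane parallel to the surface (no pore pressure): FS = [c + γz cos²β tanφ] / [γz sinβ cosβ].
γz = 18.7·4.7 = 87.89 kN/m²
Numerator = 11.7 + 87.89·cos²46.8°·tan26.9° = 11.7 + 87.89·0.4686·0.5073 = 32.595 kPa
Denominator = 87.89·sin46.8°·cos46.8° = 87.89·0.7290·0.6845 = 43.858 kPa
FS = 32.595 / 43.858 = 0.743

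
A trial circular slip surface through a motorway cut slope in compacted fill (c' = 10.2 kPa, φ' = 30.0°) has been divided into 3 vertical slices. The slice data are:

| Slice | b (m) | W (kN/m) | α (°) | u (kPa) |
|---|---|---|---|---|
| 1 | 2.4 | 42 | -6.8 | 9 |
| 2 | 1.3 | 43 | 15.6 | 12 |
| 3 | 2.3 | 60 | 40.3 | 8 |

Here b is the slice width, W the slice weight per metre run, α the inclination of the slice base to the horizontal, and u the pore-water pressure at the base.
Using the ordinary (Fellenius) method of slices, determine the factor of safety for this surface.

FS = 2.37

Ordinary method of slices: FS = Σ[c'·Δl_i + (W_i cosα_i − u_i·Δl_i)·tanφ'] / Σ W_i sinα_i, with Δl_i = b_i / cosα_i.
Slice 1: Δl = 2.4/cos(-6.8°) = 2.417 m; N'_1 = 42·cos(-6.8°) − 9·2.417 = 20.0; c'Δl = 24.65; W sinα = -5.0
Slice 2: Δl = 1.3/cos15.6° = 1.350 m; N'_2 = 43·cos15.6° − 12·1.350 = 25.2; c'Δl = 13.77; W sinα = 11.6
Slice 3: Δl = 2.3/cos40.3° = 3.016 m; N'_3 = 60·cos40.3° − 8·3.016 = 21.6; c'Δl = 30.76; W sinα = 38.8
Σc'Δl = 69.2 kN/m; ΣN' = 66.8 kN/m; ΣW sinα = 45.4 kN/m
Resisting = 69.2 + 66.8·tan30.0° = 69.2 + 38.6 = 107.8 kN/m
FS = 107.8 / 45.4 = 2.373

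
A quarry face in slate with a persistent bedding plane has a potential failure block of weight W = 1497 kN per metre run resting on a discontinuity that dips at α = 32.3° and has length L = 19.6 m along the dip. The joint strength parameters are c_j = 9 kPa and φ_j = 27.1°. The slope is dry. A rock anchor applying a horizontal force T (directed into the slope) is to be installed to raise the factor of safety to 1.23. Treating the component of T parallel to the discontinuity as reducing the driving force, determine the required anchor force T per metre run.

T = 122 kN/m

Resolving forces along and normal to the sliding plane, with the horizontal anchor force T adding T·sinα to the effective normal force and T·cosα acting up the plane against the driving force:
FS = [c_jL + (W cosα + T sinα) tanφ_j] / [W sinα − T cosα]
Without the anchor: N' = 1265.4 kN/m, driving T_d = 799.9 kN/m, resisting R = 9·19.6 + 1265.4·tan27.1° = 823.9 kN/m, FS = 1.03.
Setting FS = 1.23 and solving for T:
1.23·(799.9 − T cos32.3°) = 823.9 + T sin32.3°·tan27.1°
T·(sin32.3°·tan27.1° + 1.23·cos32.3°) = 1.23·799.9 − 823.9
T·(0.5344·0.5117 + 1.23·0.8453) = 983.9 − 823.9 = 160.0
T·1.3131 = 160.0
T = 121.8 kN/m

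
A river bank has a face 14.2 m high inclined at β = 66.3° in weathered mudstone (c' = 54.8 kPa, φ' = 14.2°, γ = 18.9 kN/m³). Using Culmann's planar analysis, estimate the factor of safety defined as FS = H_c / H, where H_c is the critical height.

H_c = (4c'/γ) · sinβ cosφ' / [1 − cos(β − φ')]
    = (4·54.8/18.9) · sin66.3°·cos14.2° / [1 − cos52.1°]
    = 11.598 · 0.8877 / 0.3857 = 26.69 m
FS = H_c / H = 26.69 / 14.2 = 1.880

FS = 1.88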